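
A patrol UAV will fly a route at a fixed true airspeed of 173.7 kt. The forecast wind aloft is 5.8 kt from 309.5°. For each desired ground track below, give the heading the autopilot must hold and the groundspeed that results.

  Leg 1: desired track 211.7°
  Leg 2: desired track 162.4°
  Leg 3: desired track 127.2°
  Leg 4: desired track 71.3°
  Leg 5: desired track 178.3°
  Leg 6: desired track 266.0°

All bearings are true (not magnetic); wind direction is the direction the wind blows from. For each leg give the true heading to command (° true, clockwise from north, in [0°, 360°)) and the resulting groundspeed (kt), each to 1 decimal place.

Leg 1: heading=213.6°, groundspeed=174.4 kt
Leg 2: heading=163.4°, groundspeed=178.5 kt
Leg 3: heading=127.1°, groundspeed=179.5 kt
Leg 4: heading=69.7°, groundspeed=176.7 kt
Leg 5: heading=179.7°, groundspeed=177.5 kt
Leg 6: heading=267.3°, groundspeed=169.4 kt

Leg 1: desired track 211.7°; wind correction +1.9° → command heading 213.6°, groundspeed 174.4 kt
Leg 2: desired track 162.4°; wind correction +1.0° → command heading 163.4°, groundspeed 178.5 kt
Leg 3: desired track 127.2°; wind correction -0.1° → command heading 127.1°, groundspeed 179.5 kt
Leg 4: desired track 71.3°; wind correction -1.6° → command heading 69.7°, groundspeed 176.7 kt
Leg 5: desired track 178.3°; wind correction +1.4° → command heading 179.7°, groundspeed 177.5 kt
Leg 6: desired track 266.0°; wind correction +1.3° → command heading 267.3°, groundspeed 169.4 kt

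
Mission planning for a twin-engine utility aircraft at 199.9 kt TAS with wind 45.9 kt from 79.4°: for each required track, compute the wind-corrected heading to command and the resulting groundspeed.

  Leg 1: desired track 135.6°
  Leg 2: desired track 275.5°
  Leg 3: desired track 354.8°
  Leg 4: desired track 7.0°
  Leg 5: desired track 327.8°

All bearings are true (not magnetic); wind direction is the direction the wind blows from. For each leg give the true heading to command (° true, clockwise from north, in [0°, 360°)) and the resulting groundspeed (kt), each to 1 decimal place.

Leg 1: desired track 135.6°; wind correction -11.0° → command heading 124.6°, groundspeed 170.7 kt
Leg 2: desired track 275.5°; wind correction +3.7° → command heading 279.2°, groundspeed 243.6 kt
Leg 3: desired track 354.8°; wind correction +13.2° → command heading 8.0°, groundspeed 190.3 kt
Leg 4: desired track 7.0°; wind correction +12.6° → command heading 19.6°, groundspeed 181.2 kt
Leg 5: desired track 327.8°; wind correction +12.3° → command heading 340.1°, groundspeed 212.2 kt

Leg 1: heading=124.6°, groundspeed=170.7 kt
Leg 2: heading=279.2°, groundspeed=243.6 kt
Leg 3: heading=8.0°, groundspeed=190.3 kt
Leg 4: heading=19.6°, groundspeed=181.2 kt
Leg 5: heading=340.1°, groundspeed=212.2 kt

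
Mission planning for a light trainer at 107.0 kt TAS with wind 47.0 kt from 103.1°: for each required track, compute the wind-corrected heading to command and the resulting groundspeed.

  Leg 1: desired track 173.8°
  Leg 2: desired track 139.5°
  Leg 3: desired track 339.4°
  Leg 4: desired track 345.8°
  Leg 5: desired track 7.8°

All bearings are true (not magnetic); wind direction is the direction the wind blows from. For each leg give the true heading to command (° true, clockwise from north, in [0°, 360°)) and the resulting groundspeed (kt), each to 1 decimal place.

Leg 1: desired track 173.8°; wind correction -24.5° → command heading 149.3°, groundspeed 81.8 kt
Leg 2: desired track 139.5°; wind correction -15.1° → command heading 124.4°, groundspeed 65.5 kt
Leg 3: desired track 339.4°; wind correction +21.4° → command heading 0.8°, groundspeed 125.7 kt
Leg 4: desired track 345.8°; wind correction +23.0° → command heading 8.8°, groundspeed 120.1 kt
Leg 5: desired track 7.8°; wind correction +25.9° → command heading 33.7°, groundspeed 100.6 kt

Leg 1: heading=149.3°, groundspeed=81.8 kt
Leg 2: heading=124.4°, groundspeed=65.5 kt
Leg 3: heading=0.8°, groundspeed=125.7 kt
Leg 4: heading=8.8°, groundspeed=120.1 kt
Leg 5: heading=33.7°, groundspeed=100.6 kt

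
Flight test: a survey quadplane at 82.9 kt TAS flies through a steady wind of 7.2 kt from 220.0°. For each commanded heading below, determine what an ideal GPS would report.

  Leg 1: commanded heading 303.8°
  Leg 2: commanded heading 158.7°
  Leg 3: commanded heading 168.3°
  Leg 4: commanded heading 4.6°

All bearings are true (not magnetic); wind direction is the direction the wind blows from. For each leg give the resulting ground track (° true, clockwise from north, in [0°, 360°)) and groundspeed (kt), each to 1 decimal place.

Leg 1: heading 303.8°; drift +5.0° → track 308.8°, groundspeed 82.4 kt
Leg 2: heading 158.7°; drift -4.5° → track 154.2°, groundspeed 79.7 kt
Leg 3: heading 168.3°; drift -4.1° → track 164.2°, groundspeed 78.6 kt
Leg 4: heading 4.6°; drift +2.7° → track 7.3°, groundspeed 88.9 kt

Leg 1: track=308.8°, groundspeed=82.4 kt
Leg 2: track=154.2°, groundspeed=79.7 kt
Leg 3: track=164.2°, groundspeed=78.6 kt
Leg 4: track=7.3°, groundspeed=88.9 kt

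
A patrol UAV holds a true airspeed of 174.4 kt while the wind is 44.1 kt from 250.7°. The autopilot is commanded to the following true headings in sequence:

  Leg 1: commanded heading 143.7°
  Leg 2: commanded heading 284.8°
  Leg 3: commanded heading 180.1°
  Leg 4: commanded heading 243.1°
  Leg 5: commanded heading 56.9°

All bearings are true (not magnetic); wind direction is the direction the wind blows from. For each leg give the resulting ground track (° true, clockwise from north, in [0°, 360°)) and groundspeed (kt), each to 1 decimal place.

Leg 1: track=131.0°, groundspeed=192.0 kt
Leg 2: track=295.0°, groundspeed=140.1 kt
Leg 3: track=165.5°, groundspeed=165.1 kt
Leg 4: track=240.5°, groundspeed=130.8 kt
Leg 5: track=59.7°, groundspeed=217.5 kt

Leg 1: heading 143.7°; drift -12.7° → track 131.0°, groundspeed 192.0 kt
Leg 2: heading 284.8°; drift +10.2° → track 295.0°, groundspeed 140.1 kt
Leg 3: heading 180.1°; drift -14.6° → track 165.5°, groundspeed 165.1 kt
Leg 4: heading 243.1°; drift -2.6° → track 240.5°, groundspeed 130.8 kt
Leg 5: heading 56.9°; drift +2.8° → track 59.7°, groundspeed 217.5 kt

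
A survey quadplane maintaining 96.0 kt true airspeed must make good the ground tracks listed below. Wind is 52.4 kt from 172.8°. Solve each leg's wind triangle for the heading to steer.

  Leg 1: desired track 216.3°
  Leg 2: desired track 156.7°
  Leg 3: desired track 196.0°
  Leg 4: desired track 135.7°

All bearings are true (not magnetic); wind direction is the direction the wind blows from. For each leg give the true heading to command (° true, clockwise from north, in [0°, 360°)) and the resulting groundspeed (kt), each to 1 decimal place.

Leg 1: heading=194.2°, groundspeed=51.0 kt
Leg 2: heading=165.4°, groundspeed=44.5 kt
Leg 3: heading=183.6°, groundspeed=45.6 kt
Leg 4: heading=154.9°, groundspeed=48.9 kt

Leg 1: desired track 216.3°; wind correction -22.1° → command heading 194.2°, groundspeed 51.0 kt
Leg 2: desired track 156.7°; wind correction +8.7° → command heading 165.4°, groundspeed 44.5 kt
Leg 3: desired track 196.0°; wind correction -12.4° → command heading 183.6°, groundspeed 45.6 kt
Leg 4: desired track 135.7°; wind correction +19.2° → command heading 154.9°, groundspeed 48.9 kt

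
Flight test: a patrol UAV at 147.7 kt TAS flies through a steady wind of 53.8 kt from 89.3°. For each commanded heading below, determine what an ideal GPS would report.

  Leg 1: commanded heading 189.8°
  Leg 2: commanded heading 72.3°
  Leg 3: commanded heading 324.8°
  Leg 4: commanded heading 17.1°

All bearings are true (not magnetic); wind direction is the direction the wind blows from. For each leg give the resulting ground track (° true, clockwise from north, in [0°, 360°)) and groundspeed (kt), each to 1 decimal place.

Leg 1: track=208.4°, groundspeed=166.2 kt
Leg 2: track=63.0°, groundspeed=97.5 kt
Leg 3: track=310.8°, groundspeed=183.6 kt
Leg 4: track=355.8°, groundspeed=140.9 kt

Leg 1: heading 189.8°; drift +18.6° → track 208.4°, groundspeed 166.2 kt
Leg 2: heading 72.3°; drift -9.3° → track 63.0°, groundspeed 97.5 kt
Leg 3: heading 324.8°; drift -14.0° → track 310.8°, groundspeed 183.6 kt
Leg 4: heading 17.1°; drift -21.3° → track 355.8°, groundspeed 140.9 kt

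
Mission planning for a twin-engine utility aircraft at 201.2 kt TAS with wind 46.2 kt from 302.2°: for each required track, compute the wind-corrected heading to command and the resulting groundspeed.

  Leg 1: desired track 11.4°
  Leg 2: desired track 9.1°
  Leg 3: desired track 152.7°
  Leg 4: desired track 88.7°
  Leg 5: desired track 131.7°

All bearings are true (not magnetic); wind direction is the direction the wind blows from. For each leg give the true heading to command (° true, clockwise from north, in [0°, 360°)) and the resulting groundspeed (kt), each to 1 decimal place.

Leg 1: desired track 11.4°; wind correction -12.4° → command heading 359.0°, groundspeed 180.1 kt
Leg 2: desired track 9.1°; wind correction -12.2° → command heading 356.9°, groundspeed 178.5 kt
Leg 3: desired track 152.7°; wind correction +6.7° → command heading 159.4°, groundspeed 239.6 kt
Leg 4: desired track 88.7°; wind correction -7.3° → command heading 81.4°, groundspeed 238.1 kt
Leg 5: desired track 131.7°; wind correction +2.2° → command heading 133.9°, groundspeed 246.6 kt

Leg 1: heading=359.0°, groundspeed=180.1 kt
Leg 2: heading=356.9°, groundspeed=178.5 kt
Leg 3: heading=159.4°, groundspeed=239.6 kt
Leg 4: heading=81.4°, groundspeed=238.1 kt
Leg 5: heading=133.9°, groundspeed=246.6 kt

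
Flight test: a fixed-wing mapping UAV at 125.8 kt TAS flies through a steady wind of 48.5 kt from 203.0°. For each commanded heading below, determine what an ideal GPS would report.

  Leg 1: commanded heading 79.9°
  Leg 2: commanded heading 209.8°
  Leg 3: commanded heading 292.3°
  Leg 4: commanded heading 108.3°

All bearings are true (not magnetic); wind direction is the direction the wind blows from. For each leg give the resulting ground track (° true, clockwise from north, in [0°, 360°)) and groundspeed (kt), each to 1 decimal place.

Leg 1: track=65.0°, groundspeed=157.6 kt
Leg 2: track=214.0°, groundspeed=77.9 kt
Leg 3: track=313.5°, groundspeed=134.3 kt
Leg 4: track=87.9°, groundspeed=138.5 kt

Leg 1: heading 79.9°; drift -14.9° → track 65.0°, groundspeed 157.6 kt
Leg 2: heading 209.8°; drift +4.2° → track 214.0°, groundspeed 77.9 kt
Leg 3: heading 292.3°; drift +21.2° → track 313.5°, groundspeed 134.3 kt
Leg 4: heading 108.3°; drift -20.4° → track 87.9°, groundspeed 138.5 kt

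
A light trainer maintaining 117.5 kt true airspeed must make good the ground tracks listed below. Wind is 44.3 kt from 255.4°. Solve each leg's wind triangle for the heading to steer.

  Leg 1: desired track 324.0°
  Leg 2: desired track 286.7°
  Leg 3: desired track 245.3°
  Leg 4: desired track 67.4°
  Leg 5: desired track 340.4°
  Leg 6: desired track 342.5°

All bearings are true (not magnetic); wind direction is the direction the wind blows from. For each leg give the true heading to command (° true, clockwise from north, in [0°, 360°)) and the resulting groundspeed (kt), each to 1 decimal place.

Leg 1: desired track 324.0°; wind correction -20.6° → command heading 303.4°, groundspeed 93.9 kt
Leg 2: desired track 286.7°; wind correction -11.3° → command heading 275.4°, groundspeed 77.4 kt
Leg 3: desired track 245.3°; wind correction +3.8° → command heading 249.1°, groundspeed 73.6 kt
Leg 4: desired track 67.4°; wind correction -3.0° → command heading 64.4°, groundspeed 161.2 kt
Leg 5: desired track 340.4°; wind correction -22.1° → command heading 318.3°, groundspeed 105.0 kt
Leg 6: desired track 342.5°; wind correction -22.1° → command heading 320.4°, groundspeed 106.6 kt

Leg 1: heading=303.4°, groundspeed=93.9 kt
Leg 2: heading=275.4°, groundspeed=77.4 kt
Leg 3: heading=249.1°, groundspeed=73.6 kt
Leg 4: heading=64.4°, groundspeed=161.2 kt
Leg 5: heading=318.3°, groundspeed=105.0 kt
Leg 6: heading=320.4°, groundspeed=106.6 kt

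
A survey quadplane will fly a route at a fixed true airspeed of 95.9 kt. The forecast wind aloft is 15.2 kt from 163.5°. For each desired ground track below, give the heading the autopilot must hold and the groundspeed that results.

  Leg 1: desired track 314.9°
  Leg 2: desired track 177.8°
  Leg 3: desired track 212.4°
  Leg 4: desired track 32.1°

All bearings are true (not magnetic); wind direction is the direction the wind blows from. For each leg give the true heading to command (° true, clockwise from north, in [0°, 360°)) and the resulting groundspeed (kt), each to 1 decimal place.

Leg 1: desired track 314.9°; wind correction -4.4° → command heading 310.5°, groundspeed 109.0 kt
Leg 2: desired track 177.8°; wind correction -2.2° → command heading 175.6°, groundspeed 81.1 kt
Leg 3: desired track 212.4°; wind correction -6.9° → command heading 205.5°, groundspeed 85.2 kt
Leg 4: desired track 32.1°; wind correction +6.8° → command heading 38.9°, groundspeed 105.3 kt

Leg 1: heading=310.5°, groundspeed=109.0 kt
Leg 2: heading=175.6°, groundspeed=81.1 kt
Leg 3: heading=205.5°, groundspeed=85.2 kt
Leg 4: heading=38.9°, groundspeed=105.3 kt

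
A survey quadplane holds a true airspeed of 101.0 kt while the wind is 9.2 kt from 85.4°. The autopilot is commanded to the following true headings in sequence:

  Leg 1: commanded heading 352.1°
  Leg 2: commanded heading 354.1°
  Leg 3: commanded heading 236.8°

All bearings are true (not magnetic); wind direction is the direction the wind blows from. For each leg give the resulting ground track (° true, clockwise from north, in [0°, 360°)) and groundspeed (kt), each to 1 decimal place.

Leg 1: track=346.9°, groundspeed=101.9 kt
Leg 2: track=348.9°, groundspeed=101.6 kt
Leg 3: track=239.1°, groundspeed=109.2 kt

Leg 1: heading 352.1°; drift -5.2° → track 346.9°, groundspeed 101.9 kt
Leg 2: heading 354.1°; drift -5.2° → track 348.9°, groundspeed 101.6 kt
Leg 3: heading 236.8°; drift +2.3° → track 239.1°, groundspeed 109.2 kt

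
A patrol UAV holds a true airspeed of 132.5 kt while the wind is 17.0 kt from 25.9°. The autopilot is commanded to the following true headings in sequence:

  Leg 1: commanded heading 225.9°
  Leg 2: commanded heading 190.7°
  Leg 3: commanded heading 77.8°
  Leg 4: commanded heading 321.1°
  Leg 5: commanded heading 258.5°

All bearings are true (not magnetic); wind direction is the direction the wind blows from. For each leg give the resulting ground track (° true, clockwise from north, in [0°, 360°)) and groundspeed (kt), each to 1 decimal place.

Leg 1: track=223.7°, groundspeed=148.6 kt
Leg 2: track=192.4°, groundspeed=149.0 kt
Leg 3: track=84.1°, groundspeed=122.7 kt
Leg 4: track=314.1°, groundspeed=126.2 kt
Leg 5: track=253.1°, groundspeed=143.5 kt

Leg 1: heading 225.9°; drift -2.2° → track 223.7°, groundspeed 148.6 kt
Leg 2: heading 190.7°; drift +1.7° → track 192.4°, groundspeed 149.0 kt
Leg 3: heading 77.8°; drift +6.3° → track 84.1°, groundspeed 122.7 kt
Leg 4: heading 321.1°; drift -7.0° → track 314.1°, groundspeed 126.2 kt
Leg 5: heading 258.5°; drift -5.4° → track 253.1°, groundspeed 143.5 kt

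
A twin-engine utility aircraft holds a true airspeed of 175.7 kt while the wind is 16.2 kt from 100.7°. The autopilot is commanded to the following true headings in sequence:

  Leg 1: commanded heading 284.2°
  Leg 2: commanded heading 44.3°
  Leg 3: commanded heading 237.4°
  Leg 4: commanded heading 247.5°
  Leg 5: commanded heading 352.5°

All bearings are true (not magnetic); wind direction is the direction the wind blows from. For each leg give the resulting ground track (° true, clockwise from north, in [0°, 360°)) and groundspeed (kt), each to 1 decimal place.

Leg 1: track=283.9°, groundspeed=191.9 kt
Leg 2: track=39.7°, groundspeed=167.3 kt
Leg 3: track=240.8°, groundspeed=187.8 kt
Leg 4: track=250.2°, groundspeed=189.5 kt
Leg 5: track=347.6°, groundspeed=181.4 kt

Leg 1: heading 284.2°; drift -0.3° → track 283.9°, groundspeed 191.9 kt
Leg 2: heading 44.3°; drift -4.6° → track 39.7°, groundspeed 167.3 kt
Leg 3: heading 237.4°; drift +3.4° → track 240.8°, groundspeed 187.8 kt
Leg 4: heading 247.5°; drift +2.7° → track 250.2°, groundspeed 189.5 kt
Leg 5: heading 352.5°; drift -4.9° → track 347.6°, groundspeed 181.4 kt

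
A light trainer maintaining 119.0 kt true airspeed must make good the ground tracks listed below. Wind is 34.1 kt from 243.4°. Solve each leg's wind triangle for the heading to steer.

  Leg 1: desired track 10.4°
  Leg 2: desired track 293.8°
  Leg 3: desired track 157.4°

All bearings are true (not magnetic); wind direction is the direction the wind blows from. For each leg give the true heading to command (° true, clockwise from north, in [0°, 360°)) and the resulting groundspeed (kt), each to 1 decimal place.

Leg 1: desired track 10.4°; wind correction -13.2° → command heading 357.2°, groundspeed 136.4 kt
Leg 2: desired track 293.8°; wind correction -12.8° → command heading 281.0°, groundspeed 94.3 kt
Leg 3: desired track 157.4°; wind correction +16.6° → command heading 174.0°, groundspeed 111.7 kt

Leg 1: heading=357.2°, groundspeed=136.4 kt
Leg 2: heading=281.0°, groundspeed=94.3 kt
Leg 3: heading=174.0°, groundspeed=111.7 kt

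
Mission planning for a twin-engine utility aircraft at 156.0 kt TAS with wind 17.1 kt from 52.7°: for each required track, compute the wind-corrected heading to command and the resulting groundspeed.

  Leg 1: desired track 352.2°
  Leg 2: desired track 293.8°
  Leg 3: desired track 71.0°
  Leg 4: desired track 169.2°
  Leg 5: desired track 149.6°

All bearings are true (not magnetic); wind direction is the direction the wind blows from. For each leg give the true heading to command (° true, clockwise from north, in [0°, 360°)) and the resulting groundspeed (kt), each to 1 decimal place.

Leg 1: desired track 352.2°; wind correction +5.5° → command heading 357.7°, groundspeed 146.9 kt
Leg 2: desired track 293.8°; wind correction +5.5° → command heading 299.3°, groundspeed 163.5 kt
Leg 3: desired track 71.0°; wind correction -2.0° → command heading 69.0°, groundspeed 139.7 kt
Leg 4: desired track 169.2°; wind correction -5.6° → command heading 163.6°, groundspeed 162.9 kt
Leg 5: desired track 149.6°; wind correction -6.2° → command heading 143.4°, groundspeed 157.1 kt

Leg 1: heading=357.7°, groundspeed=146.9 kt
Leg 2: heading=299.3°, groundspeed=163.5 kt
Leg 3: heading=69.0°, groundspeed=139.7 kt
Leg 4: heading=163.6°, groundspeed=162.9 kt
Leg 5: heading=143.4°, groundspeed=157.1 kt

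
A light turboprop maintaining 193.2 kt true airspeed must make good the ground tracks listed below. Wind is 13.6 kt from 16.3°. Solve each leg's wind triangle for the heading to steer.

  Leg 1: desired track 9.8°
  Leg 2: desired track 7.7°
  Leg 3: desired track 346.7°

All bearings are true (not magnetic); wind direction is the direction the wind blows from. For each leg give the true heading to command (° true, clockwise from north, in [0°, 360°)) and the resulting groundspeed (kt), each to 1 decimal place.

Leg 1: heading=10.3°, groundspeed=179.7 kt
Leg 2: heading=8.3°, groundspeed=179.7 kt
Leg 3: heading=348.7°, groundspeed=181.3 kt

Leg 1: desired track 9.8°; wind correction +0.5° → command heading 10.3°, groundspeed 179.7 kt
Leg 2: desired track 7.7°; wind correction +0.6° → command heading 8.3°, groundspeed 179.7 kt
Leg 3: desired track 346.7°; wind correction +2.0° → command heading 348.7°, groundspeed 181.3 kt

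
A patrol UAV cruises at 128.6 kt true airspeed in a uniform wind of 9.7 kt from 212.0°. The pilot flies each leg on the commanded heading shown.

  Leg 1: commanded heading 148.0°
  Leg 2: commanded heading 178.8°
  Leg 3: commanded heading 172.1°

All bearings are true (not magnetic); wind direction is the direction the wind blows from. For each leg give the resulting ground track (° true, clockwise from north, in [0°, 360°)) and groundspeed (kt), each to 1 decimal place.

Leg 1: heading 148.0°; drift -4.0° → track 144.0°, groundspeed 124.7 kt
Leg 2: heading 178.8°; drift -2.5° → track 176.3°, groundspeed 120.6 kt
Leg 3: heading 172.1°; drift -2.9° → track 169.2°, groundspeed 121.3 kt

Leg 1: track=144.0°, groundspeed=124.7 kt
Leg 2: track=176.3°, groundspeed=120.6 kt
Leg 3: track=169.2°, groundspeed=121.3 kt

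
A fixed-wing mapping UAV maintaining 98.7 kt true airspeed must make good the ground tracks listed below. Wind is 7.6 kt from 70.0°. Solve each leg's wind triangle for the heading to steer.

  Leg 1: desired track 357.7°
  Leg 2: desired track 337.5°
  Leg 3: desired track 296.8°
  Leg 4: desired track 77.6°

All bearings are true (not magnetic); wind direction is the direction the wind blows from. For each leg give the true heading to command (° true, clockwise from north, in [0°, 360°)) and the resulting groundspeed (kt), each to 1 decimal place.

Leg 1: heading=1.9°, groundspeed=96.1 kt
Leg 2: heading=341.9°, groundspeed=98.7 kt
Leg 3: heading=300.0°, groundspeed=103.7 kt
Leg 4: heading=77.0°, groundspeed=91.2 kt

Leg 1: desired track 357.7°; wind correction +4.2° → command heading 1.9°, groundspeed 96.1 kt
Leg 2: desired track 337.5°; wind correction +4.4° → command heading 341.9°, groundspeed 98.7 kt
Leg 3: desired track 296.8°; wind correction +3.2° → command heading 300.0°, groundspeed 103.7 kt
Leg 4: desired track 77.6°; wind correction -0.6° → command heading 77.0°, groundspeed 91.2 kt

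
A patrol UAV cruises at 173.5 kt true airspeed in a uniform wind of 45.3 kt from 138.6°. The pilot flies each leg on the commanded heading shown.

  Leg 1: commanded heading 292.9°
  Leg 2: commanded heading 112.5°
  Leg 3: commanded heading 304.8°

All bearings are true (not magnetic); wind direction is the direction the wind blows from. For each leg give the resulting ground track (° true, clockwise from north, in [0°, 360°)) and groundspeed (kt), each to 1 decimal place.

Leg 1: heading 292.9°; drift +5.2° → track 298.1°, groundspeed 215.2 kt
Leg 2: heading 112.5°; drift -8.5° → track 104.0°, groundspeed 134.3 kt
Leg 3: heading 304.8°; drift +2.8° → track 307.6°, groundspeed 217.8 kt

Leg 1: track=298.1°, groundspeed=215.2 kt
Leg 2: track=104.0°, groundspeed=134.3 kt
Leg 3: track=307.6°, groundspeed=217.8 kt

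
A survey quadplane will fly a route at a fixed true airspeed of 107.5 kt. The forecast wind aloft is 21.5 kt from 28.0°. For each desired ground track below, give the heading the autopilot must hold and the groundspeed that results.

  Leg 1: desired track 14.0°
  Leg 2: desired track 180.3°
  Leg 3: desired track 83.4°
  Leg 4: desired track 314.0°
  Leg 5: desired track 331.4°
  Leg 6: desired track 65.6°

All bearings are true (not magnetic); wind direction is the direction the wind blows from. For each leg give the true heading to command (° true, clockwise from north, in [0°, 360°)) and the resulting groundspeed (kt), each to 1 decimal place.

Leg 1: heading=16.8°, groundspeed=86.5 kt
Leg 2: heading=175.0°, groundspeed=126.1 kt
Leg 3: heading=73.9°, groundspeed=93.8 kt
Leg 4: heading=325.1°, groundspeed=99.6 kt
Leg 5: heading=341.0°, groundspeed=94.2 kt
Leg 6: heading=58.6°, groundspeed=89.7 kt

Leg 1: desired track 14.0°; wind correction +2.8° → command heading 16.8°, groundspeed 86.5 kt
Leg 2: desired track 180.3°; wind correction -5.3° → command heading 175.0°, groundspeed 126.1 kt
Leg 3: desired track 83.4°; wind correction -9.5° → command heading 73.9°, groundspeed 93.8 kt
Leg 4: desired track 314.0°; wind correction +11.1° → command heading 325.1°, groundspeed 99.6 kt
Leg 5: desired track 331.4°; wind correction +9.6° → command heading 341.0°, groundspeed 94.2 kt
Leg 6: desired track 65.6°; wind correction -7.0° → command heading 58.6°, groundspeed 89.7 kt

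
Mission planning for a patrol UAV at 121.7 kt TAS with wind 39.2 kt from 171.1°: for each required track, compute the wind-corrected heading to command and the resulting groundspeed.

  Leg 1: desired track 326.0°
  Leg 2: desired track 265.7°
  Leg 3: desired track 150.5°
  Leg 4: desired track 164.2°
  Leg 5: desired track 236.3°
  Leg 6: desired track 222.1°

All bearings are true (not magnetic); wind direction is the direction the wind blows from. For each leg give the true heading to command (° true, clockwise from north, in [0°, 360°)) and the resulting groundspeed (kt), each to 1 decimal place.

Leg 1: desired track 326.0°; wind correction -7.9° → command heading 318.1°, groundspeed 156.1 kt
Leg 2: desired track 265.7°; wind correction -18.7° → command heading 247.0°, groundspeed 118.4 kt
Leg 3: desired track 150.5°; wind correction +6.5° → command heading 157.0°, groundspeed 84.2 kt
Leg 4: desired track 164.2°; wind correction +2.2° → command heading 166.4°, groundspeed 82.7 kt
Leg 5: desired track 236.3°; wind correction -17.0° → command heading 219.3°, groundspeed 99.9 kt
Leg 6: desired track 222.1°; wind correction -14.5° → command heading 207.6°, groundspeed 93.2 kt

Leg 1: heading=318.1°, groundspeed=156.1 kt
Leg 2: heading=247.0°, groundspeed=118.4 kt
Leg 3: heading=157.0°, groundspeed=84.2 kt
Leg 4: heading=166.4°, groundspeed=82.7 kt
Leg 5: heading=219.3°, groundspeed=99.9 kt
Leg 6: heading=207.6°, groundspeed=93.2 kt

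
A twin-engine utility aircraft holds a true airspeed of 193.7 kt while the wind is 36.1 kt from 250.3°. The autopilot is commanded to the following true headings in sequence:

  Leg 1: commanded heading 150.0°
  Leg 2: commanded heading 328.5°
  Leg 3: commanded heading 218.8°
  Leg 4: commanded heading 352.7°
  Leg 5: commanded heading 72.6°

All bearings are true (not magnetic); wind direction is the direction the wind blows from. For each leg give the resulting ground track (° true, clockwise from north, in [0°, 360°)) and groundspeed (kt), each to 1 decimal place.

Leg 1: heading 150.0°; drift -10.1° → track 139.9°, groundspeed 203.3 kt
Leg 2: heading 328.5°; drift +10.7° → track 339.2°, groundspeed 189.6 kt
Leg 3: heading 218.8°; drift -6.6° → track 212.2°, groundspeed 164.0 kt
Leg 4: heading 352.7°; drift +9.9° → track 2.6°, groundspeed 204.5 kt
Leg 5: heading 72.6°; drift -0.4° → track 72.2°, groundspeed 229.8 kt

Leg 1: track=139.9°, groundspeed=203.3 kt
Leg 2: track=339.2°, groundspeed=189.6 kt
Leg 3: track=212.2°, groundspeed=164.0 kt
Leg 4: track=2.6°, groundspeed=204.5 kt
Leg 5: track=72.2°, groundspeed=229.8 kt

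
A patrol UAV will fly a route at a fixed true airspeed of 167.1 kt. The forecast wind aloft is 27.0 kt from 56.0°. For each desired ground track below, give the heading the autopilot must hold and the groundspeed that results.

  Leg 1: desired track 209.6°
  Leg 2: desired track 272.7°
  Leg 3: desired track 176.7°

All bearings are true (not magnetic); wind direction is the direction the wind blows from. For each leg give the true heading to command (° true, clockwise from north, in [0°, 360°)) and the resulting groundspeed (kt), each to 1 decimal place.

Leg 1: desired track 209.6°; wind correction -4.1° → command heading 205.5°, groundspeed 190.9 kt
Leg 2: desired track 272.7°; wind correction +5.5° → command heading 278.2°, groundspeed 188.0 kt
Leg 3: desired track 176.7°; wind correction -8.0° → command heading 168.7°, groundspeed 179.3 kt

Leg 1: heading=205.5°, groundspeed=190.9 kt
Leg 2: heading=278.2°, groundspeed=188.0 kt
Leg 3: heading=168.7°, groundspeed=179.3 kt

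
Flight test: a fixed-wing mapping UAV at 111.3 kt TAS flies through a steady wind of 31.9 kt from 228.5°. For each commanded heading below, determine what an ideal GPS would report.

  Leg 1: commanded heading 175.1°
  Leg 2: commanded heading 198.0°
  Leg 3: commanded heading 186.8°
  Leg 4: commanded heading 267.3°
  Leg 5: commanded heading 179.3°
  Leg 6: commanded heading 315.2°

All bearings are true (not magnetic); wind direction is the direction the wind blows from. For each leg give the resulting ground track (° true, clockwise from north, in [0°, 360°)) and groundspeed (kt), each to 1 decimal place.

Leg 1: heading 175.1°; drift -15.5° → track 159.6°, groundspeed 95.8 kt
Leg 2: heading 198.0°; drift -10.9° → track 187.1°, groundspeed 85.4 kt
Leg 3: heading 186.8°; drift -13.6° → track 173.2°, groundspeed 90.0 kt
Leg 4: heading 267.3°; drift +13.0° → track 280.3°, groundspeed 88.7 kt
Leg 5: heading 179.3°; drift -14.9° → track 164.4°, groundspeed 93.6 kt
Leg 6: heading 315.2°; drift +16.2° → track 331.4°, groundspeed 114.0 kt

Leg 1: track=159.6°, groundspeed=95.8 kt
Leg 2: track=187.1°, groundspeed=85.4 kt
Leg 3: track=173.2°, groundspeed=90.0 kt
Leg 4: track=280.3°, groundspeed=88.7 kt
Leg 5: track=164.4°, groundspeed=93.6 kt
Leg 6: track=331.4°, groundspeed=114.0 kt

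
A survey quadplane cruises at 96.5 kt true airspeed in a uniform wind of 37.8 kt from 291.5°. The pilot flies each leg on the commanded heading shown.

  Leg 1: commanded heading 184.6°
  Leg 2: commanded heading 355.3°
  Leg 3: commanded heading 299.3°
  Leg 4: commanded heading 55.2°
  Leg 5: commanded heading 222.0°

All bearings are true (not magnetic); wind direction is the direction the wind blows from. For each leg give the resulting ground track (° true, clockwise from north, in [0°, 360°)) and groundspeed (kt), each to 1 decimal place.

Leg 1: heading 184.6°; drift -18.6° → track 166.0°, groundspeed 113.4 kt
Leg 2: heading 355.3°; drift +23.0° → track 18.3°, groundspeed 86.7 kt
Leg 3: heading 299.3°; drift +5.0° → track 304.3°, groundspeed 59.3 kt
Leg 4: heading 55.2°; drift +15.0° → track 70.2°, groundspeed 121.6 kt
Leg 5: heading 222.0°; drift -23.0° → track 199.0°, groundspeed 90.5 kt

Leg 1: track=166.0°, groundspeed=113.4 kt
Leg 2: track=18.3°, groundspeed=86.7 kt
Leg 3: track=304.3°, groundspeed=59.3 kt
Leg 4: track=70.2°, groundspeed=121.6 kt
Leg 5: track=199.0°, groundspeed=90.5 kt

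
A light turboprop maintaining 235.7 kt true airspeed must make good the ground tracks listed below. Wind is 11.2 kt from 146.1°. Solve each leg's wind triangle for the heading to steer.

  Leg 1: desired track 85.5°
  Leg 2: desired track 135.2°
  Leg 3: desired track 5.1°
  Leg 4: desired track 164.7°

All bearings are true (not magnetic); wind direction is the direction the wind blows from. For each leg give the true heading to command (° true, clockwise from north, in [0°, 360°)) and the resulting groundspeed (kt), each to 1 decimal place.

Leg 1: desired track 85.5°; wind correction +2.4° → command heading 87.9°, groundspeed 230.0 kt
Leg 2: desired track 135.2°; wind correction +0.5° → command heading 135.7°, groundspeed 224.7 kt
Leg 3: desired track 5.1°; wind correction +1.7° → command heading 6.8°, groundspeed 244.3 kt
Leg 4: desired track 164.7°; wind correction -0.9° → command heading 163.8°, groundspeed 225.1 kt

Leg 1: heading=87.9°, groundspeed=230.0 kt
Leg 2: heading=135.7°, groundspeed=224.7 kt
Leg 3: heading=6.8°, groundspeed=244.3 kt
Leg 4: heading=163.8°, groundspeed=225.1 kt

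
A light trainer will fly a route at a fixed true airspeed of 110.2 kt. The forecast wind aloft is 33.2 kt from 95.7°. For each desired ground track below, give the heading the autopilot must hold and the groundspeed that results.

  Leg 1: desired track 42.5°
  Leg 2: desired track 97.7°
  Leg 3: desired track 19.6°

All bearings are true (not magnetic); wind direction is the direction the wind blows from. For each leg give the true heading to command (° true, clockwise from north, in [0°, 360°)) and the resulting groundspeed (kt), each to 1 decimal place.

Leg 1: heading=56.5°, groundspeed=87.1 kt
Leg 2: heading=97.1°, groundspeed=77.0 kt
Leg 3: heading=36.6°, groundspeed=97.4 kt

Leg 1: desired track 42.5°; wind correction +14.0° → command heading 56.5°, groundspeed 87.1 kt
Leg 2: desired track 97.7°; wind correction -0.6° → command heading 97.1°, groundspeed 77.0 kt
Leg 3: desired track 19.6°; wind correction +17.0° → command heading 36.6°, groundspeed 97.4 kt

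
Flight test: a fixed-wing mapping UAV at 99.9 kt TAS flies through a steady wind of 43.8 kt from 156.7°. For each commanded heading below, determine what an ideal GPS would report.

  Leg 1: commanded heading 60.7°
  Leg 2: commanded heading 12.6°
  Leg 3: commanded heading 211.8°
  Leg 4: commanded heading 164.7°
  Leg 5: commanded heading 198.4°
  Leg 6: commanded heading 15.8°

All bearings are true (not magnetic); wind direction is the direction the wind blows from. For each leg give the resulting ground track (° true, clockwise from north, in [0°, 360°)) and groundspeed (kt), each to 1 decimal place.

Leg 1: track=38.1°, groundspeed=113.2 kt
Leg 2: track=1.9°, groundspeed=137.8 kt
Leg 3: track=237.4°, groundspeed=83.0 kt
Leg 4: track=170.9°, groundspeed=56.9 kt
Leg 5: track=221.8°, groundspeed=73.2 kt
Leg 6: track=4.1°, groundspeed=136.7 kt

Leg 1: heading 60.7°; drift -22.6° → track 38.1°, groundspeed 113.2 kt
Leg 2: heading 12.6°; drift -10.7° → track 1.9°, groundspeed 137.8 kt
Leg 3: heading 211.8°; drift +25.6° → track 237.4°, groundspeed 83.0 kt
Leg 4: heading 164.7°; drift +6.2° → track 170.9°, groundspeed 56.9 kt
Leg 5: heading 198.4°; drift +23.4° → track 221.8°, groundspeed 73.2 kt
Leg 6: heading 15.8°; drift -11.7° → track 4.1°, groundspeed 136.7 kt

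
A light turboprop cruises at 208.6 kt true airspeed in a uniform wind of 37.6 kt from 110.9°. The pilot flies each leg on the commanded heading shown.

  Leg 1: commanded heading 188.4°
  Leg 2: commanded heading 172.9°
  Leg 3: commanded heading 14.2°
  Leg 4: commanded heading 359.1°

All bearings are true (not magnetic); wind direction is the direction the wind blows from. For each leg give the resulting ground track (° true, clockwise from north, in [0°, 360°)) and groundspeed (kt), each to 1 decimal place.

Leg 1: track=198.8°, groundspeed=203.8 kt
Leg 2: track=182.8°, groundspeed=193.8 kt
Leg 3: track=4.3°, groundspeed=216.2 kt
Leg 4: track=350.2°, groundspeed=225.3 kt

Leg 1: heading 188.4°; drift +10.4° → track 198.8°, groundspeed 203.8 kt
Leg 2: heading 172.9°; drift +9.9° → track 182.8°, groundspeed 193.8 kt
Leg 3: heading 14.2°; drift -9.9° → track 4.3°, groundspeed 216.2 kt
Leg 4: heading 359.1°; drift -8.9° → track 350.2°, groundspeed 225.3 kt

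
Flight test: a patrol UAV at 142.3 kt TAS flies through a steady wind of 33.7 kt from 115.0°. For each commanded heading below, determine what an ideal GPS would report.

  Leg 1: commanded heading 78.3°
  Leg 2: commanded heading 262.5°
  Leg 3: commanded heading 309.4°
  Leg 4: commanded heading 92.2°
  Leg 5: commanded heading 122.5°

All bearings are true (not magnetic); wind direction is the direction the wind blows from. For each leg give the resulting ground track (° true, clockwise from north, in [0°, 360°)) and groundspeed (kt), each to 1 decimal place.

Leg 1: heading 78.3°; drift -9.9° → track 68.4°, groundspeed 117.0 kt
Leg 2: heading 262.5°; drift +6.1° → track 268.6°, groundspeed 171.7 kt
Leg 3: heading 309.4°; drift -2.7° → track 306.7°, groundspeed 175.1 kt
Leg 4: heading 92.2°; drift -6.7° → track 85.5°, groundspeed 112.0 kt
Leg 5: heading 122.5°; drift +2.3° → track 124.8°, groundspeed 109.0 kt

Leg 1: track=68.4°, groundspeed=117.0 kt
Leg 2: track=268.6°, groundspeed=171.7 kt
Leg 3: track=306.7°, groundspeed=175.1 kt
Leg 4: track=85.5°, groundspeed=112.0 kt
Leg 5: track=124.8°, groundspeed=109.0 kt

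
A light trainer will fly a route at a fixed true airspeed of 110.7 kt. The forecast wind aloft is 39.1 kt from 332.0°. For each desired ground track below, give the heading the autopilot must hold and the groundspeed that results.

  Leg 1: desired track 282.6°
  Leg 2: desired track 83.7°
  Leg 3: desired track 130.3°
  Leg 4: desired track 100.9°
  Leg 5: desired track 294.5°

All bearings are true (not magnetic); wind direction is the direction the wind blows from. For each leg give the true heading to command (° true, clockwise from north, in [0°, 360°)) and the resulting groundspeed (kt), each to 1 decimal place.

Leg 1: desired track 282.6°; wind correction +15.6° → command heading 298.2°, groundspeed 81.2 kt
Leg 2: desired track 83.7°; wind correction -19.2° → command heading 64.5°, groundspeed 119.0 kt
Leg 3: desired track 130.3°; wind correction -7.5° → command heading 122.8°, groundspeed 146.1 kt
Leg 4: desired track 100.9°; wind correction -16.0° → command heading 84.9°, groundspeed 131.0 kt
Leg 5: desired track 294.5°; wind correction +12.4° → command heading 306.9°, groundspeed 77.1 kt

Leg 1: heading=298.2°, groundspeed=81.2 kt
Leg 2: heading=64.5°, groundspeed=119.0 kt
Leg 3: heading=122.8°, groundspeed=146.1 kt
Leg 4: heading=84.9°, groundspeed=131.0 kt
Leg 5: heading=306.9°, groundspeed=77.1 kt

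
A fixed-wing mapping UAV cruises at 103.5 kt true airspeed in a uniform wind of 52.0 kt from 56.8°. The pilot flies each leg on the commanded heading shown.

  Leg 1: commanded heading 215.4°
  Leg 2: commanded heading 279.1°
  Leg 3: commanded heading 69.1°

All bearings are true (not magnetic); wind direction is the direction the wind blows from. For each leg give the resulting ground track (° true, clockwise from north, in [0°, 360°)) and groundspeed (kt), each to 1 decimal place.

Leg 1: track=222.5°, groundspeed=153.1 kt
Leg 2: track=265.3°, groundspeed=146.2 kt
Leg 3: track=81.0°, groundspeed=53.8 kt

Leg 1: heading 215.4°; drift +7.1° → track 222.5°, groundspeed 153.1 kt
Leg 2: heading 279.1°; drift -13.8° → track 265.3°, groundspeed 146.2 kt
Leg 3: heading 69.1°; drift +11.9° → track 81.0°, groundspeed 53.8 kt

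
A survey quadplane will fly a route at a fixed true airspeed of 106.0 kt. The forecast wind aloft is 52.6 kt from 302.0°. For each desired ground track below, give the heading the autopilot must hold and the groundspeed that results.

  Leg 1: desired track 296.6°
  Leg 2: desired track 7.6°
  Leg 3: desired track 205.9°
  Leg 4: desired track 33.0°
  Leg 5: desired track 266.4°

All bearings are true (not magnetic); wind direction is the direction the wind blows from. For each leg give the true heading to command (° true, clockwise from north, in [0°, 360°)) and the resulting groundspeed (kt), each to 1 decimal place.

Leg 1: desired track 296.6°; wind correction +2.7° → command heading 299.3°, groundspeed 53.5 kt
Leg 2: desired track 7.6°; wind correction -26.9° → command heading 340.7°, groundspeed 72.8 kt
Leg 3: desired track 205.9°; wind correction +29.6° → command heading 235.5°, groundspeed 97.8 kt
Leg 4: desired track 33.0°; wind correction -29.7° → command heading 3.3°, groundspeed 93.0 kt
Leg 5: desired track 266.4°; wind correction +16.8° → command heading 283.2°, groundspeed 58.7 kt

Leg 1: heading=299.3°, groundspeed=53.5 kt
Leg 2: heading=340.7°, groundspeed=72.8 kt
Leg 3: heading=235.5°, groundspeed=97.8 kt
Leg 4: heading=3.3°, groundspeed=93.0 kt
Leg 5: heading=283.2°, groundspeed=58.7 kt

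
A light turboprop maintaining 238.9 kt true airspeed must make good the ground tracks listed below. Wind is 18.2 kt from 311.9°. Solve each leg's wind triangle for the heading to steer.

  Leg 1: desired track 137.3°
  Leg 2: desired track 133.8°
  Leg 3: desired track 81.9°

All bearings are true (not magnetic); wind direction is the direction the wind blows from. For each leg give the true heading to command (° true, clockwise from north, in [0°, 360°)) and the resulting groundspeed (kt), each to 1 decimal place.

Leg 1: desired track 137.3°; wind correction +0.4° → command heading 137.7°, groundspeed 257.0 kt
Leg 2: desired track 133.8°; wind correction +0.1° → command heading 133.9°, groundspeed 257.1 kt
Leg 3: desired track 81.9°; wind correction -3.3° → command heading 78.6°, groundspeed 250.2 kt

Leg 1: heading=137.7°, groundspeed=257.0 kt
Leg 2: heading=133.9°, groundspeed=257.1 kt
Leg 3: heading=78.6°, groundspeed=250.2 kt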